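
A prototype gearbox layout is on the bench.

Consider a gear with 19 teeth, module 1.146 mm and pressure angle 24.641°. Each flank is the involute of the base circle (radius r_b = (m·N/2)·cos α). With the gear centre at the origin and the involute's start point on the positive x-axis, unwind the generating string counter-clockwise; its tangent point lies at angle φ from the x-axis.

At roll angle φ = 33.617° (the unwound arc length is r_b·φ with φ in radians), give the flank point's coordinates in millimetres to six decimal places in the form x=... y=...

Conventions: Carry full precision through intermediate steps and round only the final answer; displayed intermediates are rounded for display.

x=11.455076 y=0.643584

class = single-mesh tooth geometry [base-circle involute, m = 1.146, 19T]
pitch radius r_p = m·N/2 = 1.146·19/2 = 10.887000
base radius r_b = r_p·cos α = 10.887000·cos 24.641° = 9.895608
roll angle φ = 33.617° = 0.58672733 rad
x = r_b·(cos φ + φ·sin φ) = 11.455076
y = r_b·(sin φ − φ·cos φ) = 0.643584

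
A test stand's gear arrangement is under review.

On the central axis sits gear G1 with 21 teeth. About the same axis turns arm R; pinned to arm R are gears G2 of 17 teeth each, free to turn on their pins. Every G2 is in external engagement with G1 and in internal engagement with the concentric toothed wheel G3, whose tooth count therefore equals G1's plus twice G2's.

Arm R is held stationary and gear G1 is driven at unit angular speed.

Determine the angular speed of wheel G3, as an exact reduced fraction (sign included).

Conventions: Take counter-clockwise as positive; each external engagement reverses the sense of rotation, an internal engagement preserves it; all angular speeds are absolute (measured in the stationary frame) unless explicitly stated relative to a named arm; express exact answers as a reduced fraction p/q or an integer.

-21/55

recognized (axles ride arm R): planetary set, 21/17/55 teeth
ring teeth: 21 + 2·17 = 55
21(ω_sun−ω_arm) = −55(ω_ring−ω_arm),  ω_arm = 0, ω_sun = 1
ω_ring = 0 − (21/55)(1−0) = -21/55
exact speed ratio = -21/55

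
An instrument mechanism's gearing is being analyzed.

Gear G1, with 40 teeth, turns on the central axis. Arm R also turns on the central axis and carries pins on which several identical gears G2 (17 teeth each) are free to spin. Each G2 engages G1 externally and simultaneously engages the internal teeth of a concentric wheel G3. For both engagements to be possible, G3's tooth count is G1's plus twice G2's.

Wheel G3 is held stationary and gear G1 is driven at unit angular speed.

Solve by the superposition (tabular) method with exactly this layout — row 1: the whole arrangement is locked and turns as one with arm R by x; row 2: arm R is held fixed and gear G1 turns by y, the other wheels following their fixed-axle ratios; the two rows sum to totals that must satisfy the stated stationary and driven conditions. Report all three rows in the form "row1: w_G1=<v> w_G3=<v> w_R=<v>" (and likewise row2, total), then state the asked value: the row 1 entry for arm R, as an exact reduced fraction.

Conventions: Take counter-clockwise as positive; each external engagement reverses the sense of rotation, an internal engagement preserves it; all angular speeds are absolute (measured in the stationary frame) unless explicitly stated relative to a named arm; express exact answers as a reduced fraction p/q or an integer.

recognized (axles ride arm R): planetary set, 40/17/74 teeth
row 1 — lock + rotate with arm: ω_sun = ω_ring = ω_arm = x
row 2 (arm held, sun turns y): ω_ring = −(40/74)·y, ω_arm = 0
boundary: total ω_ring = x − (40/74)·y = 0 and total ω_sun = x + y = 1  ⇒  y = 37/57, x = 20/57
row 2 ring = −(40/74)·37/57 = -20/57
totals (row 1 + row 2): sun 20/57 + 37/57 = 1, ring 20/57 + (-20/57) = 0, arm 20/57 + 0 = 20/57
asked cell (row1, arm) = 20/57

row1: w_G1=20/57 w_G3=20/57 w_R=20/57
row2: w_G1=37/57 w_G3=-20/57 w_R=0
total: w_G1=1 w_G3=0 w_R=20/57
asked value: 20/57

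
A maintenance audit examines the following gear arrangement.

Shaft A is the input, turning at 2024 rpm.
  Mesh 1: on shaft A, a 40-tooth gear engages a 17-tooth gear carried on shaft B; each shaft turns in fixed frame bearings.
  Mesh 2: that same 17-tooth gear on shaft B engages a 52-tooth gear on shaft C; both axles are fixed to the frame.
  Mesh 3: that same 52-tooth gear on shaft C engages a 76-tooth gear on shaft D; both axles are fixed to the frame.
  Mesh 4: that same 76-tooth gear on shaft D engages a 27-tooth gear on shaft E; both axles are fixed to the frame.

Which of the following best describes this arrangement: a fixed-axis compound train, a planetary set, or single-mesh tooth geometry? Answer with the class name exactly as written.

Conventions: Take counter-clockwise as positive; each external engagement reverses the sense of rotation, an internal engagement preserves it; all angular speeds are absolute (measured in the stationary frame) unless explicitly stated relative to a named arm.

4-mesh fixed-axis compound train (all bearings frame-fixed)
classification: fixed-axis compound train

fixed-axis compound train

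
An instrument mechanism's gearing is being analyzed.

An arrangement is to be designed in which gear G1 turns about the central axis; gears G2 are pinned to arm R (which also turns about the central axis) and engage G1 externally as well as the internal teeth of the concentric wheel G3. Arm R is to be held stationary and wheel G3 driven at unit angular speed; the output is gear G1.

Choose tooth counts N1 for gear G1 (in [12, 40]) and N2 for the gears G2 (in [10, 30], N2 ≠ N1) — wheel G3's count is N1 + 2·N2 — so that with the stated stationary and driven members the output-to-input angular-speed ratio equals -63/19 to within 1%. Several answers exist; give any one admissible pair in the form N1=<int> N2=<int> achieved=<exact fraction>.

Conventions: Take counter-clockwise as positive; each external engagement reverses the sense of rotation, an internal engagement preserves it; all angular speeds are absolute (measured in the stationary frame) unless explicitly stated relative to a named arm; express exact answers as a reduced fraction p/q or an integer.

N1=19 N2=22 achieved=-63/19

design class (target -63/19): planetary set
Willis with ω_arm = 0: ω_sun/ω_ring = −N3/N1; set equal to -63/19  ⇒  N3/N1 = −(-63/19) = 63/19
N3 = N1 + 2·N2  ⇒  N2/N1 = (N3/N1 − 1)/2 = (63/19 − 1)/2 = 22/19
smallest multiple with N1 ≥ 12 and N2 ≥ 10: k = 1  ⇒  N1 = 1·19 = 19, N2 = 1·22 = 22 (N1 ≤ 40, N2 ≤ 30, N2 ≠ N1 ✓), N3 = 19 + 2·22 = 63
check: −N3/N1 with N1 = 19, N3 = 63 gives -63/19; |achieved − target| = 0 ≤ 63/1900 ✓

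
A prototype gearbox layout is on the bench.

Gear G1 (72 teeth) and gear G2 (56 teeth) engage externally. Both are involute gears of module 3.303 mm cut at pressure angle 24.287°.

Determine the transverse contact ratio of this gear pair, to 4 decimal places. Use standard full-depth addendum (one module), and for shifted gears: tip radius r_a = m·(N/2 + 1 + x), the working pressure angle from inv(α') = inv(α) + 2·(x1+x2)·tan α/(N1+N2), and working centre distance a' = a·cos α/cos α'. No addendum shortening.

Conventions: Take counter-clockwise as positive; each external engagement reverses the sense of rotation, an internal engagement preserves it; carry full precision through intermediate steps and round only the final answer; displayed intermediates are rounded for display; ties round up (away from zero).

1.5863

single-mesh involute tooth geometry (72T engaging 56T at module 3.303)
base radii: r_b1 = 108.384240, r_b2 = 84.298854
tip radii: r_a1 = 122.211000, r_a2 = 95.787000
no profile shift: α' = α, a' = a
action lengths: √(r_a1²−r_b1²) = 56.465786, √(r_a2²−r_b2²) = 45.484642
base pitch p_b = π·m·cos α = 9.458309
CR = (56.465786 + 45.484642 − 211.392000·sin 24.28700°)/9.458309 = 1.586256
contact ratio ≈ 1.5863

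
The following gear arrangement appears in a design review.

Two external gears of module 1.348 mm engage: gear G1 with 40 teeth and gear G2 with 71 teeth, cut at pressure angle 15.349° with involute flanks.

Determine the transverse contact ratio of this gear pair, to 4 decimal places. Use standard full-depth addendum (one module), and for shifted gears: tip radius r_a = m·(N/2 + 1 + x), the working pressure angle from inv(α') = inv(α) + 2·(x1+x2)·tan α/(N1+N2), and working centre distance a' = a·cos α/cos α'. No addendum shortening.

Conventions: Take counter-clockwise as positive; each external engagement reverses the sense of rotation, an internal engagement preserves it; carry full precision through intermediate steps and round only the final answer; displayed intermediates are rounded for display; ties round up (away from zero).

2.0724

single-mesh involute tooth geometry (40T engaging 71T at module 1.348)
base radii: r_b1 = 25.998375, r_b2 = 46.147115
tip radii: r_a1 = 28.308000, r_a2 = 49.202000
no profile shift: α' = α, a' = a
action lengths: √(r_a1²−r_b1²) = 11.199437, √(r_a2²−r_b2²) = 17.066945
base pitch p_b = π·m·cos α = 4.083815
CR = (11.199437 + 17.066945 − 74.814000·sin 15.34900°)/4.083815 = 2.072395
contact ratio ≈ 2.0724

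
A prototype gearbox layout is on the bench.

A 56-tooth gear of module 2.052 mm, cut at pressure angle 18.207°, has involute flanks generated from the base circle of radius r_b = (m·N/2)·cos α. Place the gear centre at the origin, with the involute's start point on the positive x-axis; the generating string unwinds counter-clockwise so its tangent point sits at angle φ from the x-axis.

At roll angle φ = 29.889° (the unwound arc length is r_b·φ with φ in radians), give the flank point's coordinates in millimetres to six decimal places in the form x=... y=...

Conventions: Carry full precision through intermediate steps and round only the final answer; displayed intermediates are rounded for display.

recognized (one wheel, involute flank): single-mesh tooth geometry, m = 2.052, N = 56
pitch radius r_p = m·N/2 = 2.052·56/2 = 57.456000
base radius r_b = r_p·cos α = 57.456000·cos 18.207° = 54.579401
roll angle φ = 29.889° = 0.52166146 rad
x = r_b·(cos φ + φ·sin φ) = 61.508117
y = r_b·(sin φ − φ·cos φ) = 2.513095

x=61.508117 y=2.513095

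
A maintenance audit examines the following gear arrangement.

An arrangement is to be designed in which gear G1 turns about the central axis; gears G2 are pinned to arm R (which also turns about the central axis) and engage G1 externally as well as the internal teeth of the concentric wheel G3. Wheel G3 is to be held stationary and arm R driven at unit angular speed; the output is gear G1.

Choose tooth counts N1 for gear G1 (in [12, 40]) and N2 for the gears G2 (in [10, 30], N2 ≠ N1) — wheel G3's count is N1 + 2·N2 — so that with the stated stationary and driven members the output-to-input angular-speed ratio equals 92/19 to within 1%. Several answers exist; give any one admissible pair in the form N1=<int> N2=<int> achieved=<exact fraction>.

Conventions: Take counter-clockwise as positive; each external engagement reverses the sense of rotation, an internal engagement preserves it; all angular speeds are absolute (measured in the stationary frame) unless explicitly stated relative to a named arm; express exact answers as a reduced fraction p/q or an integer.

N1=19 N2=27 achieved=92/19

design class (target 92/19): planetary set
Willis with ω_ring = 0: ω_sun/ω_arm = (N1+N3)/N1; set equal to 92/19  ⇒  N3/N1 = 92/19 − 1 = 73/19
N3 = N1 + 2·N2  ⇒  N2/N1 = (N3/N1 − 1)/2 = (73/19 − 1)/2 = 27/19
smallest multiple with N1 ≥ 12 and N2 ≥ 10: k = 1  ⇒  N1 = 1·19 = 19, N2 = 1·27 = 27 (N1 ≤ 40, N2 ≤ 30, N2 ≠ N1 ✓), N3 = 19 + 2·27 = 73
check: (N1+N3)/N1 with N1 = 19, N3 = 73 gives 92/19; |achieved − target| = 0 ≤ 23/475 ✓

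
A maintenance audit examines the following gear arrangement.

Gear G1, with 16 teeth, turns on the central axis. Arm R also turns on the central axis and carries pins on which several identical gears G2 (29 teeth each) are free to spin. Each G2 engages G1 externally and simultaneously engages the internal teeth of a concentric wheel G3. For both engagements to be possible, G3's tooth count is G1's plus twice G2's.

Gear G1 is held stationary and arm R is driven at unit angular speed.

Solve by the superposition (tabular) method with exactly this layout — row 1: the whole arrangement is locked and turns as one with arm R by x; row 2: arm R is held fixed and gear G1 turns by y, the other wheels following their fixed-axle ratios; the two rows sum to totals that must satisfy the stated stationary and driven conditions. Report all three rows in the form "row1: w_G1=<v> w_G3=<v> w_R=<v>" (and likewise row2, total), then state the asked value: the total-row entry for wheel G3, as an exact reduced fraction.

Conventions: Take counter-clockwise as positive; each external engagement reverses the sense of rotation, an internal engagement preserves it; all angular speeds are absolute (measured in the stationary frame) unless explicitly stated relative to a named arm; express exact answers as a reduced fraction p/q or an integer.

row1: w_G1=1 w_G3=1 w_R=1
row2: w_G1=-1 w_G3=8/37 w_R=0
total: w_G1=0 w_G3=45/37 w_R=1
asked value: 45/37

planetary set (16T centre, 29T on arm, 74T internal) — Willis relation
row 1 — lock + rotate with arm: ω_sun = ω_ring = ω_arm = x
row 2: sun turns y, ring = −(16/74)·y, arm 0
boundary: total ω_sun = x + y = 0 and total ω_arm = x = 1  ⇒  y = -1, x = 1
row 2 ring = −(16/74)·(-1) = 8/37
totals (row 1 + row 2): sun 1 + (-1) = 0, ring 1 + 8/37 = 45/37, arm 1 + 0 = 1
asked cell (total, ring) = 45/37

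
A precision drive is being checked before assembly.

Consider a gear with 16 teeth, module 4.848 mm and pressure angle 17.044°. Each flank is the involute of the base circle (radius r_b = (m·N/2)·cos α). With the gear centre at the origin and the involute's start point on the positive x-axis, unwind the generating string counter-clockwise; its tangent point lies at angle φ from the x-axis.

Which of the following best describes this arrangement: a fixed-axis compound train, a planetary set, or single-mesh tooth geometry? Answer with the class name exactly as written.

single-mesh involute tooth geometry (16T wheel at module 4.848)
classification: single-mesh tooth geometry

single-mesh tooth geometry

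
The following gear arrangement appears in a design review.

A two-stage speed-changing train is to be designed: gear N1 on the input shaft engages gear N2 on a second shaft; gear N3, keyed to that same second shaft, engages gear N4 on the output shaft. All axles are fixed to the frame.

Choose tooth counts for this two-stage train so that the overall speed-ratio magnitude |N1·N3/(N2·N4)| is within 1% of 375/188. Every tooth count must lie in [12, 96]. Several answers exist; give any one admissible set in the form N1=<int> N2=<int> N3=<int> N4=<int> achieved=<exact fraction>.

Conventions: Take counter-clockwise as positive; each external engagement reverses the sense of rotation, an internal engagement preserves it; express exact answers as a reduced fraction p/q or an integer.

2-stage fixed-axis compound train for ratio 375/188
target = 375/188 in lowest terms: an exact hit needs N1·N3 = k·375 and N2·N4 = k·188 for one integer k, every count in [12, 96]; additionally prefer no 1:1 stage (N1 ≠ N2, N3 ≠ N4)
k = 1…2: no 1:1-free in-range split of k·375 and k·188 into factor pairs; take k = 3
k = 3: N1·N3 = 1125 = 15·75, N2·N4 = 564 = 12·47
achieved = 15·75/(12·47) = 375/188; |achieved − target| = 0 ≤ 15/752 ✓

N1=15 N2=12 N3=75 N4=47 achieved=375/188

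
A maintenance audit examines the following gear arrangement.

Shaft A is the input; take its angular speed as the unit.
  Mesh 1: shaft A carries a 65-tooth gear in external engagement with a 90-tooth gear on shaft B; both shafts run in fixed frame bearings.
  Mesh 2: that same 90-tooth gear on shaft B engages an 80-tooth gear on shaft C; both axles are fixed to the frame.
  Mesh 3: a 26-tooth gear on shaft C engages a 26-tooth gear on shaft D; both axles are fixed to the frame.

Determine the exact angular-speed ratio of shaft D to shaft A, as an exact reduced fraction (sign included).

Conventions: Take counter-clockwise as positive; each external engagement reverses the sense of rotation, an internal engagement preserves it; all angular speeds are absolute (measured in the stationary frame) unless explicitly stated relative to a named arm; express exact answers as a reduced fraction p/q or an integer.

-13/16

class = fixed-axis compound train [3 meshes; 3 ratios multiply, 3 sense flips]
mesh 1 [65T→90T]: running ratio 13/18, sense −
mesh 2 [90T→80T]: running ratio 13/16, sense +
mesh 3 [26T→26T]: running ratio 13/16, sense −
ω_out/ω_in = -13/16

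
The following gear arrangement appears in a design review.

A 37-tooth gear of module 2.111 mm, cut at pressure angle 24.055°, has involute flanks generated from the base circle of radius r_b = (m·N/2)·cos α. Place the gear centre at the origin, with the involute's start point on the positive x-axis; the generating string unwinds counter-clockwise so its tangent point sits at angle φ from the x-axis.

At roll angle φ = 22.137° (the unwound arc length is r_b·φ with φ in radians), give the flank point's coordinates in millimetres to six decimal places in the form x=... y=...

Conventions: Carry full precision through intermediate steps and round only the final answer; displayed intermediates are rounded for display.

class = single-mesh tooth geometry [base-circle involute, m = 2.111, 37T]
pitch radius r_p = m·N/2 = 2.111·37/2 = 39.053500
base radius r_b = r_p·cos α = 39.053500·cos 24.055° = 35.661883
roll angle φ = 22.137° = 0.38636354 rad
x = r_b·(cos φ + φ·sin φ) = 38.225115
y = r_b·(sin φ − φ·cos φ) = 0.675421

x=38.225115 y=0.675421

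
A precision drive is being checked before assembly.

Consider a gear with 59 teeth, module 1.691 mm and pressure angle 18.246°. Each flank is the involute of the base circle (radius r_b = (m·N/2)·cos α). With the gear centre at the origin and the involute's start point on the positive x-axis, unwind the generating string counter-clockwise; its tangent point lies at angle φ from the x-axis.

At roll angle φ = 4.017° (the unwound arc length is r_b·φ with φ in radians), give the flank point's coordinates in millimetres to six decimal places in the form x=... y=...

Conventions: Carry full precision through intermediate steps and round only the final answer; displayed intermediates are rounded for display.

topology: single-mesh involute geometry — m = 1.691, N = 59
pitch radius r_p = m·N/2 = 1.691·59/2 = 49.884500
base radius r_b = r_p·cos α = 49.884500·cos 18.246° = 47.376357
roll angle φ = 4.017° = 0.07010988 rad
x = r_b·(cos φ + φ·sin φ) = 47.492650
y = r_b·(sin φ − φ·cos φ) = 0.005440

x=47.492650 y=0.005440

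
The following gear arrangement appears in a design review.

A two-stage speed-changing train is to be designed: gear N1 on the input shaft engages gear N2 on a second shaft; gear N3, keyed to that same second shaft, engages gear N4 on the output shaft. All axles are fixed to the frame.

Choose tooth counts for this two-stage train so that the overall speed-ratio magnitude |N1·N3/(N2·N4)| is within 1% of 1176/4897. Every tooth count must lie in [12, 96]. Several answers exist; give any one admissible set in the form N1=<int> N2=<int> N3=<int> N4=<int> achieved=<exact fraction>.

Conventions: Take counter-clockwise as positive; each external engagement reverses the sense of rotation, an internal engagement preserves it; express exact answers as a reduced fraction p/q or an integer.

2-stage fixed-axis compound train for ratio 1176/4897
target = 1176/4897 in lowest terms: an exact hit needs N1·N3 = k·1176 and N2·N4 = k·4897 for one integer k, every count in [12, 96]; additionally prefer no 1:1 stage (N1 ≠ N2, N3 ≠ N4)
k = 1: N1·N3 = 1176 = 14·84, N2·N4 = 4897 = 59·83
achieved = 14·84/(59·83) = 1176/4897; |achieved − target| = 0 ≤ 294/122425 ✓

N1=14 N2=59 N3=84 N4=83 achieved=1176/4897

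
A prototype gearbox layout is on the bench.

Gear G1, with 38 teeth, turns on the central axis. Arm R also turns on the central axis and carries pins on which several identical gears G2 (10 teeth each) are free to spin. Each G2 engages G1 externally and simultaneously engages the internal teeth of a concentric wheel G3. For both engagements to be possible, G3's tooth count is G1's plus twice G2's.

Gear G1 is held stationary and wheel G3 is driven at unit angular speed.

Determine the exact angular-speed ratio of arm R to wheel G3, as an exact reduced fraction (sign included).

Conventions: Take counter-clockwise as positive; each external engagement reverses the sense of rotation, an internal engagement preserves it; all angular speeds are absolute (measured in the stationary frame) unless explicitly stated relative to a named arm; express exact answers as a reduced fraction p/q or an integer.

topology: planetary set — G1 38T / G2 10T / G3 58T, arm = carrier (Willis)
ring teeth: 38 + 2·10 = 58
38(ω_sun−ω_arm) = −58(ω_ring−ω_arm),  ω_sun = 0, ω_ring = 1
38(0−ω_arm) = −58(1−ω_arm)  ⇒  96·ω_arm = 58  ⇒  ω_arm = 29/48
ω_out/ω_in = 29/48

29/48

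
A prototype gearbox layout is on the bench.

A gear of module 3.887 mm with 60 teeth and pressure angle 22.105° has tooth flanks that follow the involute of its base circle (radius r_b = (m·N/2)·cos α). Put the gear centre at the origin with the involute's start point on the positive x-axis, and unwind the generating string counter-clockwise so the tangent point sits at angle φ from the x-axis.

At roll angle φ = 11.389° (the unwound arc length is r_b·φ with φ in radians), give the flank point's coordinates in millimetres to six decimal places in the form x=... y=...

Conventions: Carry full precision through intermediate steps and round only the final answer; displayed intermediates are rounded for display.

single-mesh involute tooth geometry (60T wheel at module 3.887)
pitch radius r_p = m·N/2 = 3.887·60/2 = 116.610000
base radius r_b = r_p·cos α = 116.610000·cos 22.105° = 108.038675
roll angle φ = 11.389° = 0.19877555 rad
x = r_b·(cos φ + φ·sin φ) = 110.152034
y = r_b·(sin φ − φ·cos φ) = 0.281728

x=110.152034 y=0.281728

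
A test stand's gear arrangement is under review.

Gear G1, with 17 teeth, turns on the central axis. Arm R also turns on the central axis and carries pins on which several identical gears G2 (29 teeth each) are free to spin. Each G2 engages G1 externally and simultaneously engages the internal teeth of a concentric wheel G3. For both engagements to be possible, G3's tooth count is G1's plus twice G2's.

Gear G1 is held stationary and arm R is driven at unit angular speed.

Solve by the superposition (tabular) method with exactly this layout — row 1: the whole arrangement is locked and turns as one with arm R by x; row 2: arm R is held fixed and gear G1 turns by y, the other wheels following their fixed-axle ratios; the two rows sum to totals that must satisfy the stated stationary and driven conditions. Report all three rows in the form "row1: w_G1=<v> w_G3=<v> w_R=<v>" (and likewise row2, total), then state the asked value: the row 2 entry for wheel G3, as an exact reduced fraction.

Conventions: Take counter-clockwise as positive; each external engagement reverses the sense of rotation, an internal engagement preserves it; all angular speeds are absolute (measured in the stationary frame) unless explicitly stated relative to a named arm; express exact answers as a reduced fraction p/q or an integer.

recognized (axles ride arm R): planetary set, 17/29/75 teeth
row 1 — lock + rotate with arm: ω_sun = ω_ring = ω_arm = x
row 2: sun turns y, ring = −(17/75)·y, arm 0
boundary: total ω_sun = x + y = 0 and total ω_arm = x = 1  ⇒  y = -1, x = 1
row 2 ring = −(17/75)·(-1) = 17/75
totals (row 1 + row 2): sun 1 + (-1) = 0, ring 1 + 17/75 = 92/75, arm 1 + 0 = 1
asked cell (row2, ring) = 17/75

row1: w_G1=1 w_G3=1 w_R=1
row2: w_G1=-1 w_G3=17/75 w_R=0
total: w_G1=0 w_G3=92/75 w_R=1
asked value: 17/75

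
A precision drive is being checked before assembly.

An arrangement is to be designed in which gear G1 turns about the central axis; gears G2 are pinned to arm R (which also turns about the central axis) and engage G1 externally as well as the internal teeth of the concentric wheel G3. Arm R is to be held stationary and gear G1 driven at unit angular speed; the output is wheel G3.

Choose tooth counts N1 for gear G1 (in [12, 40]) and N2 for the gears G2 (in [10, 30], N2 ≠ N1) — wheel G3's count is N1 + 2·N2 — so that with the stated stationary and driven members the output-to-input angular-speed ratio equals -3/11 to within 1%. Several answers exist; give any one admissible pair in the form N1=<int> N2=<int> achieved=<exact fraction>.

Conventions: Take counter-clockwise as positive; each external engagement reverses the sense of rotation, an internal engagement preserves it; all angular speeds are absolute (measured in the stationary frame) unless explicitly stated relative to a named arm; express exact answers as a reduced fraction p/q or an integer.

planetary set to be sized for -3/11 (Willis relation)
Willis with ω_arm = 0: ω_ring/ω_sun = −N1/N3; set equal to -3/11  ⇒  N3/N1 = −1/(-3/11) = 11/3
N3 = N1 + 2·N2  ⇒  N2/N1 = (N3/N1 − 1)/2 = (11/3 − 1)/2 = 4/3
smallest multiple with N1 ≥ 12 and N2 ≥ 10: k = 4  ⇒  N1 = 4·3 = 12, N2 = 4·4 = 16 (N1 ≤ 40, N2 ≤ 30, N2 ≠ N1 ✓), N3 = 12 + 2·16 = 44
check: −N1/N3 with N1 = 12, N3 = 44 gives -3/11; |achieved − target| = 0 ≤ 3/1100 ✓

N1=12 N2=16 achieved=-3/11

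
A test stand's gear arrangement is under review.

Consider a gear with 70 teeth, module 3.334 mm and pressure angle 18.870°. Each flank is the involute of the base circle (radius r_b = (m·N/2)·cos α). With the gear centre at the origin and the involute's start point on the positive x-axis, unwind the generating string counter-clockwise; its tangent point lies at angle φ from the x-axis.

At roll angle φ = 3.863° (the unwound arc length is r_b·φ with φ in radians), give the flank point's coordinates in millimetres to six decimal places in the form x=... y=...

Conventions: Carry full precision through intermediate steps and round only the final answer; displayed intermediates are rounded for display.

single-mesh involute tooth geometry (70T wheel at module 3.334)
pitch radius r_p = m·N/2 = 3.334·70/2 = 116.690000
base radius r_b = r_p·cos α = 116.690000·cos 18.870° = 110.418476
roll angle φ = 3.863° = 0.06742207 rad
x = r_b·(cos φ + φ·sin φ) = 110.669158
y = r_b·(sin φ − φ·cos φ) = 0.011275

x=110.669158 y=0.011275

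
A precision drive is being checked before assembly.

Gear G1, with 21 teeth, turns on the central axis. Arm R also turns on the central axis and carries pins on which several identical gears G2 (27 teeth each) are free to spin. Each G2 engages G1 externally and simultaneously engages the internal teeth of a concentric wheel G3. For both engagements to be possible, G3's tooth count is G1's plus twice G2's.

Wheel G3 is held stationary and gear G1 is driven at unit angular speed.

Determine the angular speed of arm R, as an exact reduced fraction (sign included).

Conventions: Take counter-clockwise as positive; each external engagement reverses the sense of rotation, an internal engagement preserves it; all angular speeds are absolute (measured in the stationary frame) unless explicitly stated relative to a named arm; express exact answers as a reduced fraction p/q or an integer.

7/32

topology: planetary set — G1 21T / G2 27T / G3 75T, arm = carrier (Willis)
ring teeth: 21 + 2·27 = 75
21(ω_sun−ω_arm) = −75(ω_ring−ω_arm),  ω_ring = 0, ω_sun = 1
21(1−ω_arm) = −75(0−ω_arm)  ⇒  96·ω_arm = 21  ⇒  ω_arm = 7/32
exact speed ratio = 7/32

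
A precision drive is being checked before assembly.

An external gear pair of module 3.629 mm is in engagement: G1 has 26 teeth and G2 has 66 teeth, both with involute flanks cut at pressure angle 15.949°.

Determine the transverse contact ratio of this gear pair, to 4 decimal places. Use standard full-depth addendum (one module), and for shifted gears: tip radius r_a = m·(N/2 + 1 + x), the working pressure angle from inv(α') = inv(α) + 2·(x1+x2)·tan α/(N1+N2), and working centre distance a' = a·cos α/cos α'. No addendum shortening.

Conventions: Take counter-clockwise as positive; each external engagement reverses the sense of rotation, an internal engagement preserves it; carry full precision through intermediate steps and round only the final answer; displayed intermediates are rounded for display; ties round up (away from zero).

class = single-mesh tooth geometry [involute pair 26T × 66T, m = 3.629]
base radii: r_b1 = 45.361000, r_b2 = 115.147154
tip radii: r_a1 = 50.806000, r_a2 = 123.386000
no profile shift: α' = α, a' = a
action lengths: √(r_a1²−r_b1²) = 22.882948, √(r_a2²−r_b2²) = 44.331005
base pitch p_b = π·m·cos α = 10.961983
CR = (22.882948 + 44.331005 − 166.934000·sin 15.94900°)/10.961983 = 1.947053
contact ratio ≈ 1.9471

1.9471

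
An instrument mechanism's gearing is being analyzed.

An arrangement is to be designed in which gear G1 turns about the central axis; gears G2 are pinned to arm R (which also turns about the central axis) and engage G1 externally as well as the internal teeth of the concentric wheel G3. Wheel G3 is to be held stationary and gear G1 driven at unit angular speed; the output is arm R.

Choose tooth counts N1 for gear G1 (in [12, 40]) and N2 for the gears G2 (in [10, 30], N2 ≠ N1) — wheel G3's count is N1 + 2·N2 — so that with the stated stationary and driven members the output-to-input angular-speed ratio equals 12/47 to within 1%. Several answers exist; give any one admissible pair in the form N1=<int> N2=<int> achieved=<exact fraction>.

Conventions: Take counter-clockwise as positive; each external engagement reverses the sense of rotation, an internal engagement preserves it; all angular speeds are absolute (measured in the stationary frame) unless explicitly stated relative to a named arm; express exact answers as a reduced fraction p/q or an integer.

design class (target 12/47): planetary set
Willis with ω_ring = 0: ω_arm/ω_sun = N1/(N1+N3); set equal to 12/47  ⇒  N3/N1 = 1/(12/47) − 1 = 35/12
N3 = N1 + 2·N2  ⇒  N2/N1 = (N3/N1 − 1)/2 = (35/12 − 1)/2 = 23/24
smallest multiple with N1 ≥ 12 and N2 ≥ 10: k = 1  ⇒  N1 = 1·24 = 24, N2 = 1·23 = 23 (N1 ≤ 40, N2 ≤ 30, N2 ≠ N1 ✓), N3 = 24 + 2·23 = 70
check: N1/(N1+N3) with N1 = 24, N3 = 70 gives 12/47; |achieved − target| = 0 ≤ 3/1175 ✓

N1=24 N2=23 achieved=12/47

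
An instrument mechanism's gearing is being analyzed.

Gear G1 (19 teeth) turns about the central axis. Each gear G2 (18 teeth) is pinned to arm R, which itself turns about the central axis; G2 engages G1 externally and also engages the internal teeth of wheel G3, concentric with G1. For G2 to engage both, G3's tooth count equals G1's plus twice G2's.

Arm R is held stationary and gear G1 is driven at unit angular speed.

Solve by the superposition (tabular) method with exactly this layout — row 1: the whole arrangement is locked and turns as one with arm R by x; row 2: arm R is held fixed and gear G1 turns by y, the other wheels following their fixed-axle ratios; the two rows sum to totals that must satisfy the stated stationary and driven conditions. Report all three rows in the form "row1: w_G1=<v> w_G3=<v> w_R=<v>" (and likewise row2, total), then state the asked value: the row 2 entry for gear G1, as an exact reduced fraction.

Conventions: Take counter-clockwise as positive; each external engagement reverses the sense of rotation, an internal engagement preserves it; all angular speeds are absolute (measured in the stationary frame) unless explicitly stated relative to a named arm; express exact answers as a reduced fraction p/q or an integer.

recognized (axles ride arm R): planetary set, 19/18/55 teeth
superposition row 1 [locked train]: every member turns x
row 2 — arm fixed, fixed-axis ratios: sun y, ring −(19/55)·y, arm 0
boundary: total ω_arm = x = 0 and total ω_sun = x + y = 1  ⇒  y = 1, x = 0
row 2 ring = −(19/55)·1 = -19/55
totals (row 1 + row 2): sun 0 + 1 = 1, ring 0 + (-19/55) = -19/55, arm 0 + 0 = 0
asked cell (row2, sun) = 1

row1: w_G1=0 w_G3=0 w_R=0
row2: w_G1=1 w_G3=-19/55 w_R=0
total: w_G1=1 w_G3=-19/55 w_R=0
asked value: 1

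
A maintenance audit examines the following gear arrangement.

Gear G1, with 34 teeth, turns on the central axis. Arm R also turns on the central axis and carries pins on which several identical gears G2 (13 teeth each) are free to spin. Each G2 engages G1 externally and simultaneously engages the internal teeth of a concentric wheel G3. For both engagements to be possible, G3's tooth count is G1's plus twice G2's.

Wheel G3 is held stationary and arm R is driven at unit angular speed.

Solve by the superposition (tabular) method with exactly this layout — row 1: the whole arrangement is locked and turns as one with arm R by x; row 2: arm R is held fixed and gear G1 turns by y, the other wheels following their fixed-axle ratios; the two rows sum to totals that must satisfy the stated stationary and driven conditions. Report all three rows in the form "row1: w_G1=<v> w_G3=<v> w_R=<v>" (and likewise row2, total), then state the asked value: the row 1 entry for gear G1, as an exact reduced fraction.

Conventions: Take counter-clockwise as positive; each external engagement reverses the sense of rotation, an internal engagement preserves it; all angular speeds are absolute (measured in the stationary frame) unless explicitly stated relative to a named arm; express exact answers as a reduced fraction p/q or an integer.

class = planetary set [G3 = 34+2·13 = 60; Willis about the carrier]
superposition row 1 [locked train]: every member turns x
row 2 (arm held, sun turns y): ω_ring = −(34/60)·y, ω_arm = 0
boundary: total ω_ring = x − (34/60)·y = 0 and total ω_arm = x = 1  ⇒  y = 30/17, x = 1
row 2 ring = −(34/60)·30/17 = -1
totals (row 1 + row 2): sun 1 + 30/17 = 47/17, ring 1 + (-1) = 0, arm 1 + 0 = 1
asked cell (row1, sun) = 1

row1: w_G1=1 w_G3=1 w_R=1
row2: w_G1=30/17 w_G3=-1 w_R=0
total: w_G1=47/17 w_G3=0 w_R=1
asked value: 1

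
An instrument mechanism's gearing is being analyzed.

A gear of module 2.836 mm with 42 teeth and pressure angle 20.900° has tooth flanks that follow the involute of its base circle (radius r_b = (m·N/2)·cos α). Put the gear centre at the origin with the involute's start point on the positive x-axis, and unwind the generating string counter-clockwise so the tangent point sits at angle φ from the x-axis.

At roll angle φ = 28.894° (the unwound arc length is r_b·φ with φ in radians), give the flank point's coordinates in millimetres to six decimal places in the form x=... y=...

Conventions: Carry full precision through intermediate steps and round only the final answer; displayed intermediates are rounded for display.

recognized (one wheel, involute flank): single-mesh tooth geometry, m = 2.836, N = 42
pitch radius r_p = m·N/2 = 2.836·42/2 = 59.556000
base radius r_b = r_p·cos α = 59.556000·cos 20.900° = 55.637482
roll angle φ = 28.894° = 0.50429543 rad
x = r_b·(cos φ + φ·sin φ) = 62.268690
y = r_b·(sin φ − φ·cos φ) = 2.318548

x=62.268690 y=2.318548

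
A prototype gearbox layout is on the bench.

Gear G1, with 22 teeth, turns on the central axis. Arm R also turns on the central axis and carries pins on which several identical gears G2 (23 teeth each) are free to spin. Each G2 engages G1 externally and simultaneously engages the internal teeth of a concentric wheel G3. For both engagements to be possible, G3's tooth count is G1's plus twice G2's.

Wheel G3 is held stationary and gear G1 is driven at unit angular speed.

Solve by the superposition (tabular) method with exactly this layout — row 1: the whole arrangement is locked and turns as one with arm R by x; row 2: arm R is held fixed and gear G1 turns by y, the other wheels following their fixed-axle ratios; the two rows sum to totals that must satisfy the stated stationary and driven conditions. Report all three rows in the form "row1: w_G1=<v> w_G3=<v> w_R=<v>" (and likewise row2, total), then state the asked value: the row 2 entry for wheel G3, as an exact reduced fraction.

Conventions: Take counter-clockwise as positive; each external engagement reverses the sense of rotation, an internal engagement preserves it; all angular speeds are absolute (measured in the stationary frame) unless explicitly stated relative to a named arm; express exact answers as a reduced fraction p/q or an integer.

row1: w_G1=11/45 w_G3=11/45 w_R=11/45
row2: w_G1=34/45 w_G3=-11/45 w_R=0
total: w_G1=1 w_G3=0 w_R=11/45
asked value: -11/45

class = planetary set [G3 = 22+2·23 = 68; Willis about the carrier]
superposition row 1 [locked train]: every member turns x
row 2 — arm fixed, fixed-axis ratios: sun y, ring −(22/68)·y, arm 0
boundary: total ω_ring = x − (22/68)·y = 0 and total ω_sun = x + y = 1  ⇒  y = 34/45, x = 11/45
row 2 ring = −(22/68)·34/45 = -11/45
totals (row 1 + row 2): sun 11/45 + 34/45 = 1, ring 11/45 + (-11/45) = 0, arm 11/45 + 0 = 11/45
asked cell (row2, ring) = -11/45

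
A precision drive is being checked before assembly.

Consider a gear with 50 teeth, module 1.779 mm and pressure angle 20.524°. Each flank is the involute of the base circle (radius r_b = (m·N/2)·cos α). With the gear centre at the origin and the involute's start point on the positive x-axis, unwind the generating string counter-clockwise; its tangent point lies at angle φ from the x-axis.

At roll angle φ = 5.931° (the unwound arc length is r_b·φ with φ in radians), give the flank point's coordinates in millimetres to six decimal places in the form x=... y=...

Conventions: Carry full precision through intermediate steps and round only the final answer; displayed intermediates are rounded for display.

class = single-mesh tooth geometry [base-circle involute, m = 1.779, 50T]
pitch radius r_p = m·N/2 = 1.779·50/2 = 44.475000
base radius r_b = r_p·cos α = 44.475000·cos 20.524° = 41.651968
roll angle φ = 5.931° = 0.10351548 rad
x = r_b·(cos φ + φ·sin φ) = 41.874530
y = r_b·(sin φ − φ·cos φ) = 0.015384

x=41.874530 y=0.015384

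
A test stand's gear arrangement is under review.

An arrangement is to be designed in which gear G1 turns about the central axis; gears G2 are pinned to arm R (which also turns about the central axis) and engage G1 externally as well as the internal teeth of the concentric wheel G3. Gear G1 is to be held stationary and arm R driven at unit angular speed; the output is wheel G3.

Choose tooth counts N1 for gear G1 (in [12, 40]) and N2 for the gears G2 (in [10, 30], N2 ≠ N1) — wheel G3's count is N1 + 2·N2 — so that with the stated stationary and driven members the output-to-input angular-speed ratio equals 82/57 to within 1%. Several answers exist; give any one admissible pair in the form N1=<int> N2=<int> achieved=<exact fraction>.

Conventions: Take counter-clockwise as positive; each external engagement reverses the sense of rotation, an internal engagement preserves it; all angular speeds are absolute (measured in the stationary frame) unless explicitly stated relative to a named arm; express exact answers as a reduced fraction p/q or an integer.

N1=25 N2=16 achieved=82/57

design class (target 82/57): planetary set
Willis with ω_sun = 0: ω_ring/ω_arm = (N1+N3)/N3; set equal to 82/57  ⇒  N3/N1 = 1/(82/57 − 1) = 57/25
N3 = N1 + 2·N2  ⇒  N2/N1 = (N3/N1 − 1)/2 = (57/25 − 1)/2 = 16/25
smallest multiple with N1 ≥ 12 and N2 ≥ 10: k = 1  ⇒  N1 = 1·25 = 25, N2 = 1·16 = 16 (N1 ≤ 40, N2 ≤ 30, N2 ≠ N1 ✓), N3 = 25 + 2·16 = 57
check: (N1+N3)/N3 with N1 = 25, N3 = 57 gives 82/57; |achieved − target| = 0 ≤ 41/2850 ✓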